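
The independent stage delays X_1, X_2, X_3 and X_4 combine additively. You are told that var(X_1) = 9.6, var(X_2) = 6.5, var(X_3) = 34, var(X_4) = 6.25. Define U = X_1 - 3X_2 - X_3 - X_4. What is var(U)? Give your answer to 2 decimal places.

108.35

By independence, var(U) = (1)²var(X_1) + (-3)²var(X_2) + (-1)²var(X_3) + (-1)²var(X_4)
= (1)²·9.6 + (-3)²·6.5 + (-1)²·34 + (-1)²·6.25 = 108.35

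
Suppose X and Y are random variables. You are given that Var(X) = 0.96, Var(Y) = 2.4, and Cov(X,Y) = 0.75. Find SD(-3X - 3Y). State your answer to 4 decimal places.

6.6136

Var(-3X - 3Y) = (-3)²·Var(X) + (-3)²·Var(Y) + 2·(-3)·(-3)·Cov(X,Y)
= 9·0.96 + 9·2.4 + 18·0.75 = 43.74
SD(-3X - 3Y) = √43.74 ≈ 6.6136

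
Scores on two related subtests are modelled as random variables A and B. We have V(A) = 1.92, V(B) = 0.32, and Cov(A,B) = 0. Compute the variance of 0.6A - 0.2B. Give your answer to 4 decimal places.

0.7040

V(0.6A - 0.2B) = (0.6)²·V(A) + (-0.2)²·V(B) + 2·(0.6)·(-0.2)·Cov(A,B)
= 0.36·1.92 + 0.04·0.32 + -0.24·0 = 0.704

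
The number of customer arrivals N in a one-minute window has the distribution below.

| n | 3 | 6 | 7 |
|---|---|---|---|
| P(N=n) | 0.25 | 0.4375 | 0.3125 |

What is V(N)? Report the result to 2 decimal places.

E[N] = (3)(0.25) + (6)(0.4375) + (7)(0.3125) = 5.5625
E[N²] = (3)²(0.25) + (6)²(0.4375) + (7)²(0.3125) = 33.3125
V(N) = E[N²] − (E[N])² = 33.3125 − (5.5625)² = 2.37109375

2.37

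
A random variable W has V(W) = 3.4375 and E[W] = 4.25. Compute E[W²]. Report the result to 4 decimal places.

21.5000

E[W²] = V(W) + (E[W])² = 3.4375 + (4.25)² = 21.5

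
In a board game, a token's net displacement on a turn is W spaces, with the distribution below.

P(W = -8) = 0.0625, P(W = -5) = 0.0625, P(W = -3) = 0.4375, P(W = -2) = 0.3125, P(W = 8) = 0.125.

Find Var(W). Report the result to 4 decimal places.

15.6875

E[W] = (-8)(0.0625) + (-5)(0.0625) + (-3)(0.4375) + (-2)(0.3125) + (8)(0.125) = -1.75
E[W²] = (-8)²(0.0625) + (-5)²(0.0625) + (-3)²(0.4375) + (-2)²(0.3125) + (8)²(0.125) = 18.75
Var(W) = E[W²] − (E[W])² = 18.75 − (-1.75)² = 15.6875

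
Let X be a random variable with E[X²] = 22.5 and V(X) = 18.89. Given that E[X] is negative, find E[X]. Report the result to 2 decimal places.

-1.90

(E[X])² = E[X²] − V(X) = 22.5 − 18.89 = 3.61
E[X] = −√3.61 = -1.9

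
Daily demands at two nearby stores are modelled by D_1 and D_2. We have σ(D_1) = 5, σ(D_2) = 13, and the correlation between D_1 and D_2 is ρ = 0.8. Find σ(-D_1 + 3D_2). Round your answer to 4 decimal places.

35.1283

var(D_1) = (5)² = 25;  var(D_2) = (13)² = 169
cov(D_1,D_2) = ρ·σ(D_1)·σ(D_2) = 0.8·5·13 = 52
var(-D_1 + 3D_2) = (-1)²·var(D_1) + (3)²·var(D_2) + 2·(-1)·(3)·cov(D_1,D_2)
= 1·25 + 9·169 + -6·52 = 1234
σ(-D_1 + 3D_2) = √1234 ≈ 35.1283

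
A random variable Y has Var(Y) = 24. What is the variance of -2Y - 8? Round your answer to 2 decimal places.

Var(-2Y - 8) = (-2)²·Var(Y) = 4·24 = 96

96.00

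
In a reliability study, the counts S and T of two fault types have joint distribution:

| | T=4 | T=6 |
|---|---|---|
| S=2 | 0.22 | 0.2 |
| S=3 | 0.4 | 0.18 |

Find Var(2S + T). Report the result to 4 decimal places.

1.5936

E[S] = 2.58,  E[T] = 4.76,  E[ST] = 12.2
Var(S) = 6.9 − (2.58)² = 0.2436;  Var(T) = 23.6 − (4.76)² = 0.9424
cov(S,T) = 12.2 − (2.58)(4.76) = -0.0808
Var(2S + T) = (2)²·0.2436 + (1)²·0.9424 + 2·(2)·(1)·-0.0808 = 1.5936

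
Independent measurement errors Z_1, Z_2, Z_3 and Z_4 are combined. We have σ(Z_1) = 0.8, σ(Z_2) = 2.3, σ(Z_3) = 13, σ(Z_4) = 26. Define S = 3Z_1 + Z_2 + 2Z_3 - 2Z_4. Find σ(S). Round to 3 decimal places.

var(Z_1) = 0.64, var(Z_2) = 5.29, var(Z_3) = 169, var(Z_4) = 676
By independence, var(S) = (3)²var(Z_1) + (1)²var(Z_2) + (2)²var(Z_3) + (-2)²var(Z_4)
= (3)²·0.64 + (1)²·5.29 + (2)²·169 + (-2)²·676 = 3391.05
σ(S) = √3391.05 ≈ 58.233

58.233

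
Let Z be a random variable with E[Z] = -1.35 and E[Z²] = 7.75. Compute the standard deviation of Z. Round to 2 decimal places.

Var(Z) = 7.75 − (-1.35)² = 5.9275
SD(Z) = √5.9275 ≈ 2.43

2.43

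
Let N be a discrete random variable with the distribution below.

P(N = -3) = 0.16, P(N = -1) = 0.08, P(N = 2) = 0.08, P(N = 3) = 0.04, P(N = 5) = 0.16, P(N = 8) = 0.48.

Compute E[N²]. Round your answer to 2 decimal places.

E[N²] = (-3)²(0.16) + (-1)²(0.08) + (2)²(0.08) + (3)²(0.04) + (5)²(0.16) + (8)²(0.48) = 36.92

36.92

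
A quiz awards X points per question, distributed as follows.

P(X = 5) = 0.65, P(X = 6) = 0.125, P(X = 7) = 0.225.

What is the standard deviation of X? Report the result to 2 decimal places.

0.83

E[X] = (5)(0.65) + (6)(0.125) + (7)(0.225) = 5.575
E[X²] = (5)²(0.65) + (6)²(0.125) + (7)²(0.225) = 31.775
Var(X) = E[X²] − (E[X])² = 31.775 − (5.575)² = 0.694375
σ(X) = √0.694375 ≈ 0.83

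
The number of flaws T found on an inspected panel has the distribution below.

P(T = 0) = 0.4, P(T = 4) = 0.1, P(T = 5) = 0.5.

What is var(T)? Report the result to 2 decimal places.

E[T] = (0)(0.4) + (4)(0.1) + (5)(0.5) = 2.9
E[T²] = (0)²(0.4) + (4)²(0.1) + (5)²(0.5) = 14.1
var(T) = E[T²] − (E[T])² = 14.1 − (2.9)² = 5.69

5.69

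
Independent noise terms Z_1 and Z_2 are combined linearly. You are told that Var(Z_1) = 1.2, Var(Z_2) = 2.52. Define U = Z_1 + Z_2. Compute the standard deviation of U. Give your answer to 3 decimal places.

1.929

By independence, Var(U) = (1)²Var(Z_1) + (1)²Var(Z_2)
= (1)²·1.2 + (1)²·2.52 = 3.72
sd(U) = √3.72 ≈ 1.929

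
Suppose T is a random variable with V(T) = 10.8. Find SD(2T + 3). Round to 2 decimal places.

6.57

V(2T + 3) = (2)²·10.8 = 43.2
SD(2T + 3) = √43.2 ≈ 6.57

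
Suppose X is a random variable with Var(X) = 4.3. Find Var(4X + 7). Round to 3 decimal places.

68.800

Var(4X + 7) = (4)²·Var(X) = 16·4.3 = 68.8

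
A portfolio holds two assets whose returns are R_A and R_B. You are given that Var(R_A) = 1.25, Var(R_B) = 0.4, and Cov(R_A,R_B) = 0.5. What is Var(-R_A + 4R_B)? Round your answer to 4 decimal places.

3.6500

Var(-R_A + 4R_B) = (-1)²·Var(R_A) + (4)²·Var(R_B) + 2·(-1)·(4)·Cov(R_A,R_B)
= 1·1.25 + 16·0.4 + -8·0.5 = 3.65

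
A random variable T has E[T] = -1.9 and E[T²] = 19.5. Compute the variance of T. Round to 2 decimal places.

15.89

Var(T) = 19.5 − (-1.9)² = 15.89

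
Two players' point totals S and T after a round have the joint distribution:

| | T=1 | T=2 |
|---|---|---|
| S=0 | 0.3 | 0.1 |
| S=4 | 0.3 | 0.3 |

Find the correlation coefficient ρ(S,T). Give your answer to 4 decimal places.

E[S] = 2.4,  E[T] = 1.4
E[ST] = 3.6
Cov(S,T) = E[ST] − E[S]E[T] = 3.6 − (2.4)(1.4) = 0.24
Var(S) = 3.84,  Var(T) = 0.24
ρ = 0.24 / √(3.84·0.24) ≈ 0.2500

0.2500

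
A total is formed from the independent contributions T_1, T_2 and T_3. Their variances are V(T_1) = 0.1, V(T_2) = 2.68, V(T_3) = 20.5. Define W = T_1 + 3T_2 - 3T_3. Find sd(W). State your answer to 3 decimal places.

14.447

By independence, V(W) = (1)²V(T_1) + (3)²V(T_2) + (-3)²V(T_3)
= (1)²·0.1 + (3)²·2.68 + (-3)²·20.5 = 208.72
sd(W) = √208.72 ≈ 14.447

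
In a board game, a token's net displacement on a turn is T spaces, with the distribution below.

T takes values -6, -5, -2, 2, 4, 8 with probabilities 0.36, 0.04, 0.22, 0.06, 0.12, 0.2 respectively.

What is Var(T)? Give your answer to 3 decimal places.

E[T] = (-6)(0.36) + (-5)(0.04) + (-2)(0.22) + (2)(0.06) + (4)(0.12) + (8)(0.2) = -0.6
E[T²] = (-6)²(0.36) + (-5)²(0.04) + (-2)²(0.22) + (2)²(0.06) + (4)²(0.12) + (8)²(0.2) = 29.8
Var(T) = E[T²] − (E[T])² = 29.8 − (-0.6)² = 29.44

29.440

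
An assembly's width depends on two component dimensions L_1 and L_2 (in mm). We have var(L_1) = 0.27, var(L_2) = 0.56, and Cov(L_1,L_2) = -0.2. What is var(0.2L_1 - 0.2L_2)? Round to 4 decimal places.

var(0.2L_1 - 0.2L_2) = (0.2)²·var(L_1) + (-0.2)²·var(L_2) + 2·(0.2)·(-0.2)·Cov(L_1,L_2)
= 0.04·0.27 + 0.04·0.56 + -0.08·-0.2 = 0.0492

0.0492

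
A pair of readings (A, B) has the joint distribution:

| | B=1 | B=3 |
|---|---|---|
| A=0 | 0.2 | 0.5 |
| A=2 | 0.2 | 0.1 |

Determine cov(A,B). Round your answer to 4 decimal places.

E[A] = 0.6,  E[B] = 2.2
E[AB] = 1
cov(A,B) = E[AB] − E[A]E[B] = 1 − (0.6)(2.2) = -0.32

-0.3200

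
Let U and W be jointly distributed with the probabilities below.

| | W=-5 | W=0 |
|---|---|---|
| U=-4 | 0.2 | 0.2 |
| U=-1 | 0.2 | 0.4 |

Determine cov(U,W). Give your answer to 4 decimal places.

E[U] = -2.2,  E[W] = -2
E[UW] = 5
cov(U,W) = E[UW] − E[U]E[W] = 5 − (-2.2)(-2) = 0.6

0.6000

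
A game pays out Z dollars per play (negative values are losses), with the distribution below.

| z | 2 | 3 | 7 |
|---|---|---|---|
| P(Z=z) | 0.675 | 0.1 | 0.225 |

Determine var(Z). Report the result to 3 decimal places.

E[Z] = (2)(0.675) + (3)(0.1) + (7)(0.225) = 3.225
E[Z²] = (2)²(0.675) + (3)²(0.1) + (7)²(0.225) = 14.625
var(Z) = E[Z²] − (E[Z])² = 14.625 − (3.225)² = 4.224375

4.224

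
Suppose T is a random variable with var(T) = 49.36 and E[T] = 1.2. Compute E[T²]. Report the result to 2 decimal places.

50.80

E[T²] = var(T) + (E[T])² = 49.36 + (1.2)² = 50.8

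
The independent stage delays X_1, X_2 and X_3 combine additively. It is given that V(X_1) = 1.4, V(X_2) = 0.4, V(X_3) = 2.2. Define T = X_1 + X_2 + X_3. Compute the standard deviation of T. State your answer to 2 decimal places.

By independence, V(T) = (1)²V(X_1) + (1)²V(X_2) + (1)²V(X_3)
= (1)²·1.4 + (1)²·0.4 + (1)²·2.2 = 4
SD(T) = √4 ≈ 2.00

2.00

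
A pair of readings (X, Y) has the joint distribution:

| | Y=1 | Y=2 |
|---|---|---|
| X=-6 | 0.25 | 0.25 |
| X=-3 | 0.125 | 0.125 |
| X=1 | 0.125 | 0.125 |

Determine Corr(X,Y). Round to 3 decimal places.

E[X] = -3.5,  E[Y] = 1.5
E[XY] = -5.25
Cov(X,Y) = E[XY] − E[X]E[Y] = -5.25 − (-3.5)(1.5) = 0
Var(X) = 8.25,  Var(Y) = 0.25
ρ = 0 / √(8.25·0.25) ≈ 0.000

0.000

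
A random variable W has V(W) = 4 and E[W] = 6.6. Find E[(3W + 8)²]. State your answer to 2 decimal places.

E[3W + 8] = 3·6.6 + 8 = 27.8
V(3W + 8) = (3)²·4 = 36
E[(3W + 8)²] = V((3W + 8)) + (E[(3W + 8)])² = 36 + (27.8)² = 808.84

808.84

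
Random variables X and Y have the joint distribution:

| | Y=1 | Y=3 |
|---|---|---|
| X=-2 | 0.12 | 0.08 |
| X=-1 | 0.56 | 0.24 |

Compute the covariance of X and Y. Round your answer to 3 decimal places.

-0.032

E[X] = -1.2,  E[Y] = 1.64
E[XY] = -2
Cov(X,Y) = E[XY] − E[X]E[Y] = -2 − (-1.2)(1.64) = -0.032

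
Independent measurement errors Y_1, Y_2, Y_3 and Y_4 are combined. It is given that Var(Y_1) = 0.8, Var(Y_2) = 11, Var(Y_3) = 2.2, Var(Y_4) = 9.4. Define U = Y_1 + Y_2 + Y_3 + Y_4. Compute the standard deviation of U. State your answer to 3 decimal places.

By independence, Var(U) = (1)²Var(Y_1) + (1)²Var(Y_2) + (1)²Var(Y_3) + (1)²Var(Y_4)
= (1)²·0.8 + (1)²·11 + (1)²·2.2 + (1)²·9.4 = 23.4
SD(U) = √23.4 ≈ 4.837

4.837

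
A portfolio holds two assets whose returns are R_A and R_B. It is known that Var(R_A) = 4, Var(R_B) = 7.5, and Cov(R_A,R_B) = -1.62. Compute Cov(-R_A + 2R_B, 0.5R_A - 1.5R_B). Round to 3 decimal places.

Cov(-R_A + 2R_B, 0.5R_A - 1.5R_B) = (-1)(0.5)Var(R_A) + (2)(-1.5)Var(R_B) + [(-1)(-1.5) + (2)(0.5)]Cov(R_A,R_B)
= -0.5·4 + -3·7.5 + 2.5·-1.62 = -28.55

-28.550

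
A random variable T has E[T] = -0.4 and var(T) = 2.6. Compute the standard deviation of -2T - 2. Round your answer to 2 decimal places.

3.22

var(-2T - 2) = (-2)²·2.6 = 10.4
σ(-2T - 2) = √10.4 ≈ 3.22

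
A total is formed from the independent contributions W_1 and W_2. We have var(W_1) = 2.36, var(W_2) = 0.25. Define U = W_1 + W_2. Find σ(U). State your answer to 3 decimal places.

1.616

By independence, var(U) = (1)²var(W_1) + (1)²var(W_2)
= (1)²·2.36 + (1)²·0.25 = 2.61
σ(U) = √2.61 ≈ 1.616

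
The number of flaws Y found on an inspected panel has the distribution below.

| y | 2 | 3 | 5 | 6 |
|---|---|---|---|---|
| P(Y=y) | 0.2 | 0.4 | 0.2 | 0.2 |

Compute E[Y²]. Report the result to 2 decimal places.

16.60

E[Y²] = (2)²(0.2) + (3)²(0.4) + (5)²(0.2) + (6)²(0.2) = 16.6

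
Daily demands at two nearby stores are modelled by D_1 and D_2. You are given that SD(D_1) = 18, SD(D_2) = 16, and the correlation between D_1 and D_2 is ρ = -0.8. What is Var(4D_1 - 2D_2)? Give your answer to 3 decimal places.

9894.400

Var(D_1) = (18)² = 324;  Var(D_2) = (16)² = 256
cov(D_1,D_2) = ρ·SD(D_1)·SD(D_2) = -0.8·18·16 = -230.4
Var(4D_1 - 2D_2) = (4)²·Var(D_1) + (-2)²·Var(D_2) + 2·(4)·(-2)·cov(D_1,D_2)
= 16·324 + 4·256 + -16·-230.4 = 9894.4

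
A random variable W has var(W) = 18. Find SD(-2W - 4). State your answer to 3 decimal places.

8.485

var(-2W - 4) = (-2)²·18 = 72
SD(-2W - 4) = √72 ≈ 8.485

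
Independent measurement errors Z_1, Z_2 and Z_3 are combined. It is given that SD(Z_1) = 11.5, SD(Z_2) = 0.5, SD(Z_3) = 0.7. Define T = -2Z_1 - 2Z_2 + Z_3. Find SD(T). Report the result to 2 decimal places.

Var(Z_1) = 132.25, Var(Z_2) = 0.25, Var(Z_3) = 0.49
By independence, Var(T) = (-2)²Var(Z_1) + (-2)²Var(Z_2) + (1)²Var(Z_3)
= (-2)²·132.25 + (-2)²·0.25 + (1)²·0.49 = 530.49
SD(T) = √530.49 ≈ 23.03

23.03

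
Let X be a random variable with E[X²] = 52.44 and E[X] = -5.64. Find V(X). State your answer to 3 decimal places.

20.630

V(X) = 52.44 − (-5.64)² = 20.6304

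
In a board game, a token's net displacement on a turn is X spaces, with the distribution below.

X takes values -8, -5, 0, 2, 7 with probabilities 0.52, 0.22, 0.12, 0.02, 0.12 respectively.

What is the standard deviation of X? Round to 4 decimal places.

5.0553

E[X] = (-8)(0.52) + (-5)(0.22) + (0)(0.12) + (2)(0.02) + (7)(0.12) = -4.38
E[X²] = (-8)²(0.52) + (-5)²(0.22) + (0)²(0.12) + (2)²(0.02) + (7)²(0.12) = 44.74
V(X) = E[X²] − (E[X])² = 44.74 − (-4.38)² = 25.5556
σ(X) = √25.5556 ≈ 5.0553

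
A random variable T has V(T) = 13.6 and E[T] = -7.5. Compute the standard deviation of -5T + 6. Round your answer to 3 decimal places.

18.439

V(-5T + 6) = (-5)²·13.6 = 340
σ(-5T + 6) = √340 ≈ 18.439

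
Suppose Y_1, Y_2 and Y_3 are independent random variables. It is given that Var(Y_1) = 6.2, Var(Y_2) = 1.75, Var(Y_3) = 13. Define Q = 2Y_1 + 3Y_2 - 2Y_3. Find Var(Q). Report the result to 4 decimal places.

92.5500

By independence, Var(Q) = (2)²Var(Y_1) + (3)²Var(Y_2) + (-2)²Var(Y_3)
= (2)²·6.2 + (3)²·1.75 + (-2)²·13 = 92.55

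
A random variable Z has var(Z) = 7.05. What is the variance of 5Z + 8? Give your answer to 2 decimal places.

var(5Z + 8) = (5)²·var(Z) = 25·7.05 = 176.25

176.25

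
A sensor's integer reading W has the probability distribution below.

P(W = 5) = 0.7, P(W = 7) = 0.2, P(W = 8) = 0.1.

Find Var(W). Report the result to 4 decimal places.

E[W] = (5)(0.7) + (7)(0.2) + (8)(0.1) = 5.7
E[W²] = (5)²(0.7) + (7)²(0.2) + (8)²(0.1) = 33.7
Var(W) = E[W²] − (E[W])² = 33.7 − (5.7)² = 1.21

1.2100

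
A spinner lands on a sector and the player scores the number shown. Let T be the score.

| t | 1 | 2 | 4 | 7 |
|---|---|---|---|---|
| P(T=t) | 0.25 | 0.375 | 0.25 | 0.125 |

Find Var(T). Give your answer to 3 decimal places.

E[T] = (1)(0.25) + (2)(0.375) + (4)(0.25) + (7)(0.125) = 2.875
E[T²] = (1)²(0.25) + (2)²(0.375) + (4)²(0.25) + (7)²(0.125) = 11.875
Var(T) = E[T²] − (E[T])² = 11.875 − (2.875)² = 3.609375

3.609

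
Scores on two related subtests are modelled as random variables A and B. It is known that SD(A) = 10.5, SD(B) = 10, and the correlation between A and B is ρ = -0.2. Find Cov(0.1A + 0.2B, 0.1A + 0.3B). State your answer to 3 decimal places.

Var(A) = (10.5)² = 110.25;  Var(B) = (10)² = 100
Cov(A,B) = ρ·SD(A)·SD(B) = -0.2·10.5·10 = -21
Cov(0.1A + 0.2B, 0.1A + 0.3B) = (0.1)(0.1)Var(A) + (0.2)(0.3)Var(B) + [(0.1)(0.3) + (0.2)(0.1)]Cov(A,B)
= 0.01·110.25 + 0.06·100 + 0.05·-21 = 6.0525

6.053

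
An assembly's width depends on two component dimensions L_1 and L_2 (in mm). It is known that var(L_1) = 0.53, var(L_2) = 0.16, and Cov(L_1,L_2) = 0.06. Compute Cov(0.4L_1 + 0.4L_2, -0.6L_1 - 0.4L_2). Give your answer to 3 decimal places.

-0.177

Cov(0.4L_1 + 0.4L_2, -0.6L_1 - 0.4L_2) = (0.4)(-0.6)var(L_1) + (0.4)(-0.4)var(L_2) + [(0.4)(-0.4) + (0.4)(-0.6)]Cov(L_1,L_2)
= -0.24·0.53 + -0.16·0.16 + -0.4·0.06 = -0.1768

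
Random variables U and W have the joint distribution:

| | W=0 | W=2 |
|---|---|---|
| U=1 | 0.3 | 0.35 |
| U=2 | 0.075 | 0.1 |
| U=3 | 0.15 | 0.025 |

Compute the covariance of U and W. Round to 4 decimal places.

E[U] = 1.525,  E[W] = 0.95
E[UW] = 1.25
cov(U,W) = E[UW] − E[U]E[W] = 1.25 − (1.525)(0.95) = -0.19875

-0.1988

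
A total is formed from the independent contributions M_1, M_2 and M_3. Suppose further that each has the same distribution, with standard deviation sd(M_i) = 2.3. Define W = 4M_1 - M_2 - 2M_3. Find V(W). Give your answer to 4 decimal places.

V(M_i) = (2.3)² = 5.29
By independence, V(W) = (4)²V(M_1) + (-1)²V(M_2) + (-2)²V(M_3)
= (4)²·5.29 + (-1)²·5.29 + (-2)²·5.29 = 111.09

111.0900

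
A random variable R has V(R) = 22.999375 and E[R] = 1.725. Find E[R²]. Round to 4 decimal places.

E[R²] = V(R) + (E[R])² = 22.999375 + (1.725)² = 25.975

25.9750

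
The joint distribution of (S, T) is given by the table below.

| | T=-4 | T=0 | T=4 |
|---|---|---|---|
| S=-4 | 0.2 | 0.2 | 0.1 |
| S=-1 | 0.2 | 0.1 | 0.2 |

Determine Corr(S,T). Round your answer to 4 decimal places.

E[S] = -2.5,  E[T] = -0.4
E[ST] = 1.6
Cov(S,T) = E[ST] − E[S]E[T] = 1.6 − (-2.5)(-0.4) = 0.6
var(S) = 2.25,  var(T) = 11.04
ρ = 0.6 / √(2.25·11.04) ≈ 0.1204

0.1204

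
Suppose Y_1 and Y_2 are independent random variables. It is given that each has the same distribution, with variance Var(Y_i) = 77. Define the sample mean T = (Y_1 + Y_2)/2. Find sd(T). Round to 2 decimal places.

By independence, Var(T) = (0.5)²Var(Y_1) + (0.5)²Var(Y_2)
= (0.5)²·77 + (0.5)²·77 = 38.5
sd(T) = √38.5 ≈ 6.20

6.20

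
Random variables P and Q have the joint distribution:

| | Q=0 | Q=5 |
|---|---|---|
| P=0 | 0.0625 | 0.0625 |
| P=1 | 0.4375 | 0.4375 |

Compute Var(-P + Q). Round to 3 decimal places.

E[P] = 0.875,  E[Q] = 2.5,  E[PQ] = 2.1875
Var(P) = 0.875 − (0.875)² = 0.109375;  Var(Q) = 12.5 − (2.5)² = 6.25
Cov(P,Q) = 2.1875 − (0.875)(2.5) = 0
Var(-P + Q) = (-1)²·0.109375 + (1)²·6.25 + 2·(-1)·(1)·0 = 6.359375

6.359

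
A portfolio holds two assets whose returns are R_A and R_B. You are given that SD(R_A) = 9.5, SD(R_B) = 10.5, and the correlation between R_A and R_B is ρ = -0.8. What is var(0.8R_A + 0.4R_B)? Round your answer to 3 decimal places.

var(R_A) = (9.5)² = 90.25;  var(R_B) = (10.5)² = 110.25
Cov(R_A,R_B) = ρ·SD(R_A)·SD(R_B) = -0.8·9.5·10.5 = -79.8
var(0.8R_A + 0.4R_B) = (0.8)²·var(R_A) + (0.4)²·var(R_B) + 2·(0.8)·(0.4)·Cov(R_A,R_B)
= 0.64·90.25 + 0.16·110.25 + 0.64·-79.8 = 24.328

24.328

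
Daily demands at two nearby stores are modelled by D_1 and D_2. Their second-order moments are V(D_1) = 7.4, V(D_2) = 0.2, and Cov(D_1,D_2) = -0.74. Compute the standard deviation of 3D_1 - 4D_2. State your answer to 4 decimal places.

9.3574

V(3D_1 - 4D_2) = (3)²·V(D_1) + (-4)²·V(D_2) + 2·(3)·(-4)·Cov(D_1,D_2)
= 9·7.4 + 16·0.2 + -24·-0.74 = 87.56
sd(3D_1 - 4D_2) = √87.56 ≈ 9.3574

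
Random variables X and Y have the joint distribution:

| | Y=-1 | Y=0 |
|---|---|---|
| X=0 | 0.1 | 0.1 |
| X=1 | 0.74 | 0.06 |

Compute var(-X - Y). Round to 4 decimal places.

0.1584

E[X] = 0.8,  E[Y] = -0.84,  E[XY] = -0.74
var(X) = 0.8 − (0.8)² = 0.16;  var(Y) = 0.84 − (-0.84)² = 0.1344
Cov(X,Y) = -0.74 − (0.8)(-0.84) = -0.068
var(-X - Y) = (-1)²·0.16 + (-1)²·0.1344 + 2·(-1)·(-1)·-0.068 = 0.1584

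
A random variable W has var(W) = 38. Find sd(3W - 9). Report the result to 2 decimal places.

18.49

var(3W - 9) = (3)²·38 = 342
sd(3W - 9) = √342 ≈ 18.49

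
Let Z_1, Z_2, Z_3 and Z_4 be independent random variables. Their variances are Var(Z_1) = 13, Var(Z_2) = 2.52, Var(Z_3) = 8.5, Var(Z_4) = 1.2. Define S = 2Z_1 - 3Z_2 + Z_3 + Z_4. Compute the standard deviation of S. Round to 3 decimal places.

By independence, Var(S) = (2)²Var(Z_1) + (-3)²Var(Z_2) + (1)²Var(Z_3) + (1)²Var(Z_4)
= (2)²·13 + (-3)²·2.52 + (1)²·8.5 + (1)²·1.2 = 84.38
sd(S) = √84.38 ≈ 9.186

9.186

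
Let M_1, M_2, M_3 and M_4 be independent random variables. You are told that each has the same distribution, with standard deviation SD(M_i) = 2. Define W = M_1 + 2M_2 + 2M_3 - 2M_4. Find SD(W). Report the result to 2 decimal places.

var(M_i) = (2)² = 4
By independence, var(W) = (1)²var(M_1) + (2)²var(M_2) + (2)²var(M_3) + (-2)²var(M_4)
= (1)²·4 + (2)²·4 + (2)²·4 + (-2)²·4 = 52
SD(W) = √52 ≈ 7.21

7.21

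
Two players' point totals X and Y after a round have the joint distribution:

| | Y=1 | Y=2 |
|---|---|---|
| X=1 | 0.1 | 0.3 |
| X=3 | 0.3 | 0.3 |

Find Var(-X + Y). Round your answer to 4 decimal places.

1.4400

E[X] = 2.2,  E[Y] = 1.6,  E[XY] = 3.4
Var(X) = 5.8 − (2.2)² = 0.96;  Var(Y) = 2.8 − (1.6)² = 0.24
cov(X,Y) = 3.4 − (2.2)(1.6) = -0.12
Var(-X + Y) = (-1)²·0.96 + (1)²·0.24 + 2·(-1)·(1)·-0.12 = 1.44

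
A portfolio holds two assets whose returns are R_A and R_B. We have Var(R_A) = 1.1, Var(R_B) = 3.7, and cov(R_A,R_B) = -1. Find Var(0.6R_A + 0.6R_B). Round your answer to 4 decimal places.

1.0080

Var(0.6R_A + 0.6R_B) = (0.6)²·Var(R_A) + (0.6)²·Var(R_B) + 2·(0.6)·(0.6)·cov(R_A,R_B)
= 0.36·1.1 + 0.36·3.7 + 0.72·-1 = 1.008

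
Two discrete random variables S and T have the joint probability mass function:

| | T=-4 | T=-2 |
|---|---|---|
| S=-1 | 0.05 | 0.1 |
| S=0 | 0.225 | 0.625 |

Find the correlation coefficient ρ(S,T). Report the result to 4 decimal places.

E[S] = -0.15,  E[T] = -2.55
E[ST] = 0.4
cov(S,T) = E[ST] − E[S]E[T] = 0.4 − (-0.15)(-2.55) = 0.0175
var(S) = 0.1275,  var(T) = 0.7975
ρ = 0.0175 / √(0.1275·0.7975) ≈ 0.0549

0.0549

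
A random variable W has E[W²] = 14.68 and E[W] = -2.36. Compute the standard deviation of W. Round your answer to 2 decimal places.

3.02

var(W) = 14.68 − (-2.36)² = 9.1104
sd(W) = √9.1104 ≈ 3.02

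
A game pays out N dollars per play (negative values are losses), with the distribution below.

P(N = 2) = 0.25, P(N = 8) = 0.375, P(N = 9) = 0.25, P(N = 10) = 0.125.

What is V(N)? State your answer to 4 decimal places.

E[N] = (2)(0.25) + (8)(0.375) + (9)(0.25) + (10)(0.125) = 7
E[N²] = (2)²(0.25) + (8)²(0.375) + (9)²(0.25) + (10)²(0.125) = 57.75
V(N) = E[N²] − (E[N])² = 57.75 − (7)² = 8.75

8.7500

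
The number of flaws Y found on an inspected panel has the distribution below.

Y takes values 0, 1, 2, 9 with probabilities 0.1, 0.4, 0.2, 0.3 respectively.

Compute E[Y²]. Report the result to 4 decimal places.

25.5000

E[Y²] = (0)²(0.1) + (1)²(0.4) + (2)²(0.2) + (9)²(0.3) = 25.5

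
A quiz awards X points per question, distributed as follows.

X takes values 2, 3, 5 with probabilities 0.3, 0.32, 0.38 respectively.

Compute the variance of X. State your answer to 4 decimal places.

E[X] = (2)(0.3) + (3)(0.32) + (5)(0.38) = 3.46
E[X²] = (2)²(0.3) + (3)²(0.32) + (5)²(0.38) = 13.58
V(X) = E[X²] − (E[X])² = 13.58 − (3.46)² = 1.6084

1.6084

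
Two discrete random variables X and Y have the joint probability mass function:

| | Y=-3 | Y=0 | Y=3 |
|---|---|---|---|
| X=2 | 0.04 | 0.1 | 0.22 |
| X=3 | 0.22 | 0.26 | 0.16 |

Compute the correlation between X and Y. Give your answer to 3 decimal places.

E[X] = 2.64,  E[Y] = 0.36
E[XY] = 0.54
Cov(X,Y) = E[XY] − E[X]E[Y] = 0.54 − (2.64)(0.36) = -0.4104
V(X) = 0.2304,  V(Y) = 5.6304
ρ = -0.4104 / √(0.2304·5.6304) ≈ -0.360

-0.360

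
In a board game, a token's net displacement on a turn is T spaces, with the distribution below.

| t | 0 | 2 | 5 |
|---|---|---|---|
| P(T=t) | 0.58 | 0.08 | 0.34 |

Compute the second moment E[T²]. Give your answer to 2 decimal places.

E[T²] = (0)²(0.58) + (2)²(0.08) + (5)²(0.34) = 8.82

8.82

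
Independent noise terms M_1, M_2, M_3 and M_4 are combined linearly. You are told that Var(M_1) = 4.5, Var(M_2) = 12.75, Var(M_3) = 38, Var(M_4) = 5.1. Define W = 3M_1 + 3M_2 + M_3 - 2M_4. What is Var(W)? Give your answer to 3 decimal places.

213.650

By independence, Var(W) = (3)²Var(M_1) + (3)²Var(M_2) + (1)²Var(M_3) + (-2)²Var(M_4)
= (3)²·4.5 + (3)²·12.75 + (1)²·38 + (-2)²·5.1 = 213.65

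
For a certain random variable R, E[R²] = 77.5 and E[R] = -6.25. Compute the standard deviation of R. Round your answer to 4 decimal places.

Var(R) = 77.5 − (-6.25)² = 38.4375
sd(R) = √38.4375 ≈ 6.1998

6.1998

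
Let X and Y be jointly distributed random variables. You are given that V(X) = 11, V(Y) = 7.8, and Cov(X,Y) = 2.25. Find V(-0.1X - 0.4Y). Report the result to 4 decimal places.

1.5380

V(-0.1X - 0.4Y) = (-0.1)²·V(X) + (-0.4)²·V(Y) + 2·(-0.1)·(-0.4)·Cov(X,Y)
= 0.01·11 + 0.16·7.8 + 0.08·2.25 = 1.538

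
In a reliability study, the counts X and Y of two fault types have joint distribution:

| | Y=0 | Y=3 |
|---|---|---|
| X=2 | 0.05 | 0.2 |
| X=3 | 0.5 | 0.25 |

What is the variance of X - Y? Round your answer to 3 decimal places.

E[X] = 2.75,  E[Y] = 1.35,  E[XY] = 3.45
var(X) = 7.75 − (2.75)² = 0.1875;  var(Y) = 4.05 − (1.35)² = 2.2275
Cov(X,Y) = 3.45 − (2.75)(1.35) = -0.2625
var(X - Y) = (1)²·0.1875 + (-1)²·2.2275 + 2·(1)·(-1)·-0.2625 = 2.94

2.940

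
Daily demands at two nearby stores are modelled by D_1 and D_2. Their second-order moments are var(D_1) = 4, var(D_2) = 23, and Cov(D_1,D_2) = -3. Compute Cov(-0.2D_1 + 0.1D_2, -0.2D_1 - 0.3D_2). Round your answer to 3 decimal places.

-0.650

Cov(-0.2D_1 + 0.1D_2, -0.2D_1 - 0.3D_2) = (-0.2)(-0.2)var(D_1) + (0.1)(-0.3)var(D_2) + [(-0.2)(-0.3) + (0.1)(-0.2)]Cov(D_1,D_2)
= 0.04·4 + -0.03·23 + 0.04·-3 = -0.65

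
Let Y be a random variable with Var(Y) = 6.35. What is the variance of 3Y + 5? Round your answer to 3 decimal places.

57.150

Var(3Y + 5) = (3)²·Var(Y) = 9·6.35 = 57.15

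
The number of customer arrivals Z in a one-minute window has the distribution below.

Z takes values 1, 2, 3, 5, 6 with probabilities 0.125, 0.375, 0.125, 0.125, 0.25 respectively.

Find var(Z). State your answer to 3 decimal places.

E[Z] = (1)(0.125) + (2)(0.375) + (3)(0.125) + (5)(0.125) + (6)(0.25) = 3.375
E[Z²] = (1)²(0.125) + (2)²(0.375) + (3)²(0.125) + (5)²(0.125) + (6)²(0.25) = 14.875
var(Z) = E[Z²] − (E[Z])² = 14.875 − (3.375)² = 3.484375

3.484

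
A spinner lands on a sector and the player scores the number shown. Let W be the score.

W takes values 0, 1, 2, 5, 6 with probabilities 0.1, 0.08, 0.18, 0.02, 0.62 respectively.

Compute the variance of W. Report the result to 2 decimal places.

5.47

E[W] = (0)(0.1) + (1)(0.08) + (2)(0.18) + (5)(0.02) + (6)(0.62) = 4.26
E[W²] = (0)²(0.1) + (1)²(0.08) + (2)²(0.18) + (5)²(0.02) + (6)²(0.62) = 23.62
Var(W) = E[W²] − (E[W])² = 23.62 − (4.26)² = 5.4724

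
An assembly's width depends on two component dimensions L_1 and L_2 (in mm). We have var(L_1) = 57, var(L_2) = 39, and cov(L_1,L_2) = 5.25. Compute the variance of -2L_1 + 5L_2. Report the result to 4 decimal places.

1098.0000

var(-2L_1 + 5L_2) = (-2)²·var(L_1) + (5)²·var(L_2) + 2·(-2)·(5)·cov(L_1,L_2)
= 4·57 + 25·39 + -20·5.25 = 1098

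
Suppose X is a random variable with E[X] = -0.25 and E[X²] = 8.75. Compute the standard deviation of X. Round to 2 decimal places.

2.95

Var(X) = 8.75 − (-0.25)² = 8.6875
SD(X) = √8.6875 ≈ 2.95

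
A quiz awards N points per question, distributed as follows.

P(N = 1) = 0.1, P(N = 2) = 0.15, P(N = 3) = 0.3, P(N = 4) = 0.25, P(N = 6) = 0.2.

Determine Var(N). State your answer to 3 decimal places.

E[N] = (1)(0.1) + (2)(0.15) + (3)(0.3) + (4)(0.25) + (6)(0.2) = 3.5
E[N²] = (1)²(0.1) + (2)²(0.15) + (3)²(0.3) + (4)²(0.25) + (6)²(0.2) = 14.6
Var(N) = E[N²] − (E[N])² = 14.6 − (3.5)² = 2.35

2.350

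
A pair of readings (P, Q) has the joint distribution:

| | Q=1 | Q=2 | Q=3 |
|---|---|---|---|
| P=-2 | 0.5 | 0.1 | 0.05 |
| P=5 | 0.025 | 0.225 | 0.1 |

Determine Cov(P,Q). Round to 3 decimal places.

1.444

E[P] = 0.45,  E[Q] = 1.625
E[PQ] = 2.175
Cov(P,Q) = E[PQ] − E[P]E[Q] = 2.175 − (0.45)(1.625) = 1.44375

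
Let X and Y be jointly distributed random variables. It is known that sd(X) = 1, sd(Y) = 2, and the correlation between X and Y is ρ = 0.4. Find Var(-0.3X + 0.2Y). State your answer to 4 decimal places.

0.1540

Var(X) = (1)² = 1;  Var(Y) = (2)² = 4
cov(X,Y) = ρ·sd(X)·sd(Y) = 0.4·1·2 = 0.8
Var(-0.3X + 0.2Y) = (-0.3)²·Var(X) + (0.2)²·Var(Y) + 2·(-0.3)·(0.2)·cov(X,Y)
= 0.09·1 + 0.04·4 + -0.12·0.8 = 0.154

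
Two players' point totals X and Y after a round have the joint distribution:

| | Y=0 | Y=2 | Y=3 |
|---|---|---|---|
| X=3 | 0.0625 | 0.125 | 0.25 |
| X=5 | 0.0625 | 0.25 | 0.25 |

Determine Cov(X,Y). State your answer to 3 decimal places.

-0.031

E[X] = 4.125,  E[Y] = 2.25
E[XY] = 9.25
Cov(X,Y) = E[XY] − E[X]E[Y] = 9.25 − (4.125)(2.25) = -0.03125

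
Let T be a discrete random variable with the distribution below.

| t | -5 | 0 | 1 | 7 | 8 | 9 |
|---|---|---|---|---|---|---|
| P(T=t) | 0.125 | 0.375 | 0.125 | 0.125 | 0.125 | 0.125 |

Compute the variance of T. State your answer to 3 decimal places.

E[T] = (-5)(0.125) + (0)(0.375) + (1)(0.125) + (7)(0.125) + (8)(0.125) + (9)(0.125) = 2.5
E[T²] = (-5)²(0.125) + (0)²(0.375) + (1)²(0.125) + (7)²(0.125) + (8)²(0.125) + (9)²(0.125) = 27.5
Var(T) = E[T²] − (E[T])² = 27.5 − (2.5)² = 21.25

21.250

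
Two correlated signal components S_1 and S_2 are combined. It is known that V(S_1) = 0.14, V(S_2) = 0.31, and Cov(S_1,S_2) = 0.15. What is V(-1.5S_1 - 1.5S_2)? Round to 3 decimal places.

1.688

V(-1.5S_1 - 1.5S_2) = (-1.5)²·V(S_1) + (-1.5)²·V(S_2) + 2·(-1.5)·(-1.5)·Cov(S_1,S_2)
= 2.25·0.14 + 2.25·0.31 + 4.5·0.15 = 1.6875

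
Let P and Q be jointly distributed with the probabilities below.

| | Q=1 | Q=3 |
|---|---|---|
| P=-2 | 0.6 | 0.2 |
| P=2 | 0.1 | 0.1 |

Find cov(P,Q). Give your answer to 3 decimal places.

E[P] = -1.2,  E[Q] = 1.6
E[PQ] = -1.6
cov(P,Q) = E[PQ] − E[P]E[Q] = -1.6 − (-1.2)(1.6) = 0.32

0.320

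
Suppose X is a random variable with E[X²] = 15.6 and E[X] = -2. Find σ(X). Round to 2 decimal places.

3.41

V(X) = 15.6 − (-2)² = 11.6
σ(X) = √11.6 ≈ 3.41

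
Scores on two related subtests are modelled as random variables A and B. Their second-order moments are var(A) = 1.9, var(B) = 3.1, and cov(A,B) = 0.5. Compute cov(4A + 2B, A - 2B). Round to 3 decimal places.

cov(4A + 2B, A - 2B) = (4)(1)var(A) + (2)(-2)var(B) + [(4)(-2) + (2)(1)]cov(A,B)
= 4·1.9 + -4·3.1 + -6·0.5 = -7.8

-7.800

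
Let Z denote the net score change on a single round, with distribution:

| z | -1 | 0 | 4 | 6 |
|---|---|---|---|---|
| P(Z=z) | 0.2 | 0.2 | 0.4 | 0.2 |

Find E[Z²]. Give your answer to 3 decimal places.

E[Z²] = (-1)²(0.2) + (0)²(0.2) + (4)²(0.4) + (6)²(0.2) = 13.8

13.800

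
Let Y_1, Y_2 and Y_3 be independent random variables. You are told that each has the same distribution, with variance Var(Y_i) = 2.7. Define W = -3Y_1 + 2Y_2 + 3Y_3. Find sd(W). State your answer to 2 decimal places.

7.71

By independence, Var(W) = (-3)²Var(Y_1) + (2)²Var(Y_2) + (3)²Var(Y_3)
= (-3)²·2.7 + (2)²·2.7 + (3)²·2.7 = 59.4
sd(W) = √59.4 ≈ 7.71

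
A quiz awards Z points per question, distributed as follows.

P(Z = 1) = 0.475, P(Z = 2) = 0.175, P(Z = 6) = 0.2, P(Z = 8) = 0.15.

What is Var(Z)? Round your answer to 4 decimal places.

E[Z] = (1)(0.475) + (2)(0.175) + (6)(0.2) + (8)(0.15) = 3.225
E[Z²] = (1)²(0.475) + (2)²(0.175) + (6)²(0.2) + (8)²(0.15) = 17.975
Var(Z) = E[Z²] − (E[Z])² = 17.975 − (3.225)² = 7.574375

7.5744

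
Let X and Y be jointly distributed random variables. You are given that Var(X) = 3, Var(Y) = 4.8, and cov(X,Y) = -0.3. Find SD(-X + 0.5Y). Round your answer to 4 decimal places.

2.1213

Var(-X + 0.5Y) = (-1)²·Var(X) + (0.5)²·Var(Y) + 2·(-1)·(0.5)·cov(X,Y)
= 1·3 + 0.25·4.8 + -1·-0.3 = 4.5
SD(-X + 0.5Y) = √4.5 ≈ 2.1213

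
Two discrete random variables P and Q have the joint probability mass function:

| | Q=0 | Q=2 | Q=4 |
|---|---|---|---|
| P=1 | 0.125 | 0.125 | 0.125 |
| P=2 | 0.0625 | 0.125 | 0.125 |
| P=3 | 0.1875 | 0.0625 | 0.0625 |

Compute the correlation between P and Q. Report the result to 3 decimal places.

E[P] = 1.9375,  E[Q] = 1.875
E[PQ] = 3.375
Cov(P,Q) = E[PQ] − E[P]E[Q] = 3.375 − (1.9375)(1.875) = -0.2578125
V(P) = 0.68359375,  V(Q) = 2.734375
ρ = -0.2578125 / √(0.68359375·2.734375) ≈ -0.189

-0.189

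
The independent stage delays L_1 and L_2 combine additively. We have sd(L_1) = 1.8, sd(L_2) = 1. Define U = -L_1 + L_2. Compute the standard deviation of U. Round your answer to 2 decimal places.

2.06

Var(L_1) = 3.24, Var(L_2) = 1
By independence, Var(U) = (-1)²Var(L_1) + (1)²Var(L_2)
= (-1)²·3.24 + (1)²·1 = 4.24
sd(U) = √4.24 ≈ 2.06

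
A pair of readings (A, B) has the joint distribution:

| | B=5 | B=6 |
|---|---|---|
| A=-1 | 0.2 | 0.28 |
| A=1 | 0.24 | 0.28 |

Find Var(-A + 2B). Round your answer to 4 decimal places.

E[A] = 0.04,  E[B] = 5.56,  E[AB] = 0.2
Var(A) = 1 − (0.04)² = 0.9984;  Var(B) = 31.16 − (5.56)² = 0.2464
Cov(A,B) = 0.2 − (0.04)(5.56) = -0.0224
Var(-A + 2B) = (-1)²·0.9984 + (2)²·0.2464 + 2·(-1)·(2)·-0.0224 = 2.0736

2.0736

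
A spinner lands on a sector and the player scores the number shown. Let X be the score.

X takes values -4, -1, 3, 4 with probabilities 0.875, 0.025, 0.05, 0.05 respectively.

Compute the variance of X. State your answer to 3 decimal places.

5.194

E[X] = (-4)(0.875) + (-1)(0.025) + (3)(0.05) + (4)(0.05) = -3.175
E[X²] = (-4)²(0.875) + (-1)²(0.025) + (3)²(0.05) + (4)²(0.05) = 15.275
V(X) = E[X²] − (E[X])² = 15.275 − (-3.175)² = 5.194375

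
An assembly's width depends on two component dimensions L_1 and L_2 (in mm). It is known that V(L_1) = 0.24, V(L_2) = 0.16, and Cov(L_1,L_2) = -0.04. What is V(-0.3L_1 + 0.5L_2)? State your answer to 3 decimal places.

V(-0.3L_1 + 0.5L_2) = (-0.3)²·V(L_1) + (0.5)²·V(L_2) + 2·(-0.3)·(0.5)·Cov(L_1,L_2)
= 0.09·0.24 + 0.25·0.16 + -0.3·-0.04 = 0.0736

0.074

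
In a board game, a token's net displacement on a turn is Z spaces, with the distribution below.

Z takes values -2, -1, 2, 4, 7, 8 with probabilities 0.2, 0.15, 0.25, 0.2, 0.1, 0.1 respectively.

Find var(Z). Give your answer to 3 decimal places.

11.388

E[Z] = (-2)(0.2) + (-1)(0.15) + (2)(0.25) + (4)(0.2) + (7)(0.1) + (8)(0.1) = 2.25
E[Z²] = (-2)²(0.2) + (-1)²(0.15) + (2)²(0.25) + (4)²(0.2) + (7)²(0.1) + (8)²(0.1) = 16.45
var(Z) = E[Z²] − (E[Z])² = 16.45 − (2.25)² = 11.3875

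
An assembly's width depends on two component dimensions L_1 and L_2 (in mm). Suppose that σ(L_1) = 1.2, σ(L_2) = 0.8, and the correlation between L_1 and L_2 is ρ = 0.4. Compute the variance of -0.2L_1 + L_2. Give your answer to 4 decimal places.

Var(L_1) = (1.2)² = 1.44;  Var(L_2) = (0.8)² = 0.64
Cov(L_1,L_2) = ρ·σ(L_1)·σ(L_2) = 0.4·1.2·0.8 = 0.384
Var(-0.2L_1 + L_2) = (-0.2)²·Var(L_1) + (1)²·Var(L_2) + 2·(-0.2)·(1)·Cov(L_1,L_2)
= 0.04·1.44 + 1·0.64 + -0.4·0.384 = 0.544

0.5440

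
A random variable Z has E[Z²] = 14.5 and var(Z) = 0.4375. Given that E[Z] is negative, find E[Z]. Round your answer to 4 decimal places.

(E[Z])² = E[Z²] − var(Z) = 14.5 − 0.4375 = 14.0625
E[Z] = −√14.0625 = -3.75

-3.7500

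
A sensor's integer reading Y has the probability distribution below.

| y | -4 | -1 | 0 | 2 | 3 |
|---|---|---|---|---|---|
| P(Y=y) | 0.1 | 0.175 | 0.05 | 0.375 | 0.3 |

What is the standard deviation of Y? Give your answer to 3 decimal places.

2.195

E[Y] = (-4)(0.1) + (-1)(0.175) + (0)(0.05) + (2)(0.375) + (3)(0.3) = 1.075
E[Y²] = (-4)²(0.1) + (-1)²(0.175) + (0)²(0.05) + (2)²(0.375) + (3)²(0.3) = 5.975
var(Y) = E[Y²] − (E[Y])² = 5.975 − (1.075)² = 4.819375
SD(Y) = √4.819375 ≈ 2.195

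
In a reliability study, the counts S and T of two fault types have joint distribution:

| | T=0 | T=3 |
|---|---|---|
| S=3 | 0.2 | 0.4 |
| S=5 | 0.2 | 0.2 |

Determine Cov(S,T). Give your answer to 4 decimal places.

-0.2400

E[S] = 3.8,  E[T] = 1.8
E[ST] = 6.6
Cov(S,T) = E[ST] − E[S]E[T] = 6.6 − (3.8)(1.8) = -0.24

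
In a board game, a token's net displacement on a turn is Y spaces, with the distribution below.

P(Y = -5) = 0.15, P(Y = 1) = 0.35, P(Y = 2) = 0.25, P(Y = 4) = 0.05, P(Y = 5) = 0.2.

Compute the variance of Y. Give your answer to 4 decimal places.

9.2100

E[Y] = (-5)(0.15) + (1)(0.35) + (2)(0.25) + (4)(0.05) + (5)(0.2) = 1.3
E[Y²] = (-5)²(0.15) + (1)²(0.35) + (2)²(0.25) + (4)²(0.05) + (5)²(0.2) = 10.9
Var(Y) = E[Y²] − (E[Y])² = 10.9 − (1.3)² = 9.21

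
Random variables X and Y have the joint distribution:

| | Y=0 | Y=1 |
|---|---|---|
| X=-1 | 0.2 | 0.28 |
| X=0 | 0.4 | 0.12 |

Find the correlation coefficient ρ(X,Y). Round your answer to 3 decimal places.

E[X] = -0.48,  E[Y] = 0.4
E[XY] = -0.28
Cov(X,Y) = E[XY] − E[X]E[Y] = -0.28 − (-0.48)(0.4) = -0.088
var(X) = 0.2496,  var(Y) = 0.24
ρ = -0.088 / √(0.2496·0.24) ≈ -0.360

-0.360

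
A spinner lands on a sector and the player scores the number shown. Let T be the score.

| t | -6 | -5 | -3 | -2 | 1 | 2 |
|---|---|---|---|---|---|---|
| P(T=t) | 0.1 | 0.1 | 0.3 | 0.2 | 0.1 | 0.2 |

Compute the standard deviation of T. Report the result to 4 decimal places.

2.6249

E[T] = (-6)(0.1) + (-5)(0.1) + (-3)(0.3) + (-2)(0.2) + (1)(0.1) + (2)(0.2) = -1.9
E[T²] = (-6)²(0.1) + (-5)²(0.1) + (-3)²(0.3) + (-2)²(0.2) + (1)²(0.1) + (2)²(0.2) = 10.5
Var(T) = E[T²] − (E[T])² = 10.5 − (-1.9)² = 6.89
SD(T) = √6.89 ≈ 2.6249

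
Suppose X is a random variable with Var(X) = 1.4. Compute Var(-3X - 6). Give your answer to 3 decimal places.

Var(-3X - 6) = (-3)²·Var(X) = 9·1.4 = 12.6

12.600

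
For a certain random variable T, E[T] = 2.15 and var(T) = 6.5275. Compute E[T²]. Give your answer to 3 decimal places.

11.150

E[T²] = var(T) + (E[T])² = 6.5275 + (2.15)² = 11.15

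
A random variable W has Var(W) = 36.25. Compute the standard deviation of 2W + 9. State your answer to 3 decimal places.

Var(2W + 9) = (2)²·36.25 = 145
SD(2W + 9) = √145 ≈ 12.042

12.042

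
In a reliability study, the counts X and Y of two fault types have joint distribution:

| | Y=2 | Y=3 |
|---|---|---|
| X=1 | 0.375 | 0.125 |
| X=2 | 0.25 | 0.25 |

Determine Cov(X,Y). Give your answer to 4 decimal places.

E[X] = 1.5,  E[Y] = 2.375
E[XY] = 3.625
Cov(X,Y) = E[XY] − E[X]E[Y] = 3.625 − (1.5)(2.375) = 0.0625

0.0625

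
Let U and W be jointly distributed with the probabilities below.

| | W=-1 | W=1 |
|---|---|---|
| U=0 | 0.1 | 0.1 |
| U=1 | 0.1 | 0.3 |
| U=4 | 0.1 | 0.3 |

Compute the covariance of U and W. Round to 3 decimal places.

E[U] = 2,  E[W] = 0.4
E[UW] = 1
Cov(U,W) = E[UW] − E[U]E[W] = 1 − (2)(0.4) = 0.2

0.200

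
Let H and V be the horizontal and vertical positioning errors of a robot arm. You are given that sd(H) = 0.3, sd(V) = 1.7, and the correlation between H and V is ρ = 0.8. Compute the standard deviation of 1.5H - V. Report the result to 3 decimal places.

1.367

Var(H) = (0.3)² = 0.09;  Var(V) = (1.7)² = 2.89
Cov(H,V) = ρ·sd(H)·sd(V) = 0.8·0.3·1.7 = 0.408
Var(1.5H - V) = (1.5)²·Var(H) + (-1)²·Var(V) + 2·(1.5)·(-1)·Cov(H,V)
= 2.25·0.09 + 1·2.89 + -3·0.408 = 1.8685
sd(1.5H - V) = √1.8685 ≈ 1.367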